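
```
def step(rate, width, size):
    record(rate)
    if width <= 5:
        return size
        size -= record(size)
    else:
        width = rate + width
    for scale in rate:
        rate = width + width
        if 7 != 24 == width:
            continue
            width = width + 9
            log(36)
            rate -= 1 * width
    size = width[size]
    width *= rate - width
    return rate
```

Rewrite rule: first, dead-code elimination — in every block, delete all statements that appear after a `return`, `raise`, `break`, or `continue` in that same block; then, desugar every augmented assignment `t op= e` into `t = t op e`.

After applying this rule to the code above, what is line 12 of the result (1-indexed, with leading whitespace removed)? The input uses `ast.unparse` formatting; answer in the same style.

width = width * (rate - width)

Transformed code:
def step(rate, width, size):
    record(rate)
    if width <= 5:
        return size
    else:
        width = rate + width
    for scale in rate:
        rate = width + width
        if 7 != 24 == width:
            continue
    size = width[size]
    width = width * (rate - width)
    return rate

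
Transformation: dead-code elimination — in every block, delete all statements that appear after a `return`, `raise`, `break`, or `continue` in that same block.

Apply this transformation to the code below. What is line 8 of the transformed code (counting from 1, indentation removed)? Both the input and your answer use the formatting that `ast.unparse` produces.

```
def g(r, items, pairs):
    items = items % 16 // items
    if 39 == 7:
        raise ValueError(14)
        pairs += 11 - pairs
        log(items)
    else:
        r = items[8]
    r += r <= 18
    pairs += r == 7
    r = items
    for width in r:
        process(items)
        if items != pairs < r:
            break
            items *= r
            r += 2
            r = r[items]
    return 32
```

pairs += r == 7

Transformed code:
def g(r, items, pairs):
    items = items % 16 // items
    if 39 == 7:
        raise ValueError(14)
    else:
        r = items[8]
    r += r <= 18
    pairs += r == 7
    r = items
    for width in r:
        process(items)
        if items != pairs < r:
            break
    return 32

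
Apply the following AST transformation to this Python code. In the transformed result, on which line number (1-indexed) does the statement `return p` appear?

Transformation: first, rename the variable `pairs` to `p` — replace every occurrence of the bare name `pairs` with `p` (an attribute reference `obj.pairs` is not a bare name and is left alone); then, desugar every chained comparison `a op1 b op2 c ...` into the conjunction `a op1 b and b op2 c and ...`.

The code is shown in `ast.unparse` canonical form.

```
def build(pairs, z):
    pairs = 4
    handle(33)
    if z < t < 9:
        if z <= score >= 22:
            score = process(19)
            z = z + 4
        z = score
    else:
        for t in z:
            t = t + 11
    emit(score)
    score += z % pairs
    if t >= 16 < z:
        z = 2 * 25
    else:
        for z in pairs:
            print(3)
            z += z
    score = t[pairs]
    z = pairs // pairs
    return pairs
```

Transformed code:
def build(p, z):
    p = 4
    handle(33)
    if z < t and t < 9:
        if z <= score and score >= 22:
            score = process(19)
            z = z + 4
        z = score
    else:
        for t in z:
            t = t + 11
    emit(score)
    score += z % p
    if t >= 16 and 16 < z:
        z = 2 * 25
    else:
        for z in p:
            print(3)
            z += z
    score = t[p]
    z = p // p
    return p

22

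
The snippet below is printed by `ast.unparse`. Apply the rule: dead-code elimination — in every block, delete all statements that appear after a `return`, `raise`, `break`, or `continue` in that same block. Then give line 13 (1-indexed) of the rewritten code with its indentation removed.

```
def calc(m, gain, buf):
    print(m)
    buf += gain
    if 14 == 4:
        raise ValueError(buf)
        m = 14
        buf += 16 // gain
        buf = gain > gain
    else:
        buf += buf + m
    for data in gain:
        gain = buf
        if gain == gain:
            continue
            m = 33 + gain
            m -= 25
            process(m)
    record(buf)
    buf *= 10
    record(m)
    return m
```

buf *= 10

Transformed code:
def calc(m, gain, buf):
    print(m)
    buf += gain
    if 14 == 4:
        raise ValueError(buf)
    else:
        buf += buf + m
    for data in gain:
        gain = buf
        if gain == gain:
            continue
    record(buf)
    buf *= 10
    record(m)
    return m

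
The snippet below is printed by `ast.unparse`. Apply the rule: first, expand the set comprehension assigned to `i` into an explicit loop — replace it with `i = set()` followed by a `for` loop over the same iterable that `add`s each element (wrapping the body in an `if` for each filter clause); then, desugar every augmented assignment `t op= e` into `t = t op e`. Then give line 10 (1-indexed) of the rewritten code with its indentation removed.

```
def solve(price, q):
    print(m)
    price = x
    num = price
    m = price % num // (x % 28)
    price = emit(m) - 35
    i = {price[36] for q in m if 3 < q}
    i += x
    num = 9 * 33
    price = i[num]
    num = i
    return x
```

Transformed code:
def solve(price, q):
    print(m)
    price = x
    num = price
    m = price % num // (x % 28)
    price = emit(m) - 35
    i = set()
    for q in m:
        if 3 < q:
            i.add(price[36])
    i = i + x
    num = 9 * 33
    price = i[num]
    num = i
    return x

i.add(price[36])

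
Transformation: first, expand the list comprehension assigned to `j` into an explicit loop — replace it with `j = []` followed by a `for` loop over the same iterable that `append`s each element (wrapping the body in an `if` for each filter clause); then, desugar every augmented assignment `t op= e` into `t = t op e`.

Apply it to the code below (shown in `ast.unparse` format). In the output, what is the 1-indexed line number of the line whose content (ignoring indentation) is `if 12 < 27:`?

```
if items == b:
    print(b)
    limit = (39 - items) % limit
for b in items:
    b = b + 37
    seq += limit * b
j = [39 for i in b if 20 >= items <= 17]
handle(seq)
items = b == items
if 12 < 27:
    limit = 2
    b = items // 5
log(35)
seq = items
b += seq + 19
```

13

Transformed code:
if items == b:
    print(b)
    limit = (39 - items) % limit
for b in items:
    b = b + 37
    seq = seq + limit * b
j = []
for i in b:
    if 20 >= items <= 17:
        j.append(39)
handle(seq)
items = b == items
if 12 < 27:
    limit = 2
    b = items // 5
log(35)
seq = items
b = b + (seq + 19)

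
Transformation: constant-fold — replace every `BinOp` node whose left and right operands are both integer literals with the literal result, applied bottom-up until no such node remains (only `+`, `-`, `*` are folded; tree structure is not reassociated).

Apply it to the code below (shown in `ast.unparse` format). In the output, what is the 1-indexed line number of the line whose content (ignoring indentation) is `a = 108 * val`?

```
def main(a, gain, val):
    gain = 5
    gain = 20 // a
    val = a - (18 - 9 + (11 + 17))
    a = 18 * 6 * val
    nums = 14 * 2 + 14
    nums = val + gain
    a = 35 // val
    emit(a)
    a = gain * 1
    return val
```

Transformed code:
def main(a, gain, val):
    gain = 5
    gain = 20 // a
    val = a - 37
    a = 108 * val
    nums = 42
    nums = val + gain
    a = 35 // val
    emit(a)
    a = gain * 1
    return val

5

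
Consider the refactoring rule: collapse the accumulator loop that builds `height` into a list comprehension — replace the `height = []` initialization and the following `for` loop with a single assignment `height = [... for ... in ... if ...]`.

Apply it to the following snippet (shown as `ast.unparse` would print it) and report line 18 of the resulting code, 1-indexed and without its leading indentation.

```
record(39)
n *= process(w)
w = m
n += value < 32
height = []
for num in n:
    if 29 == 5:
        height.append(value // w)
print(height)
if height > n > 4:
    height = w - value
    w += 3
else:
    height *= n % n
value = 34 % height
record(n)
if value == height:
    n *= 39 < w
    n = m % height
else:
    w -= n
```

w -= n

Transformed code:
record(39)
n *= process(w)
w = m
n += value < 32
height = [value // w for num in n if 29 == 5]
print(height)
if height > n > 4:
    height = w - value
    w += 3
else:
    height *= n % n
value = 34 % height
record(n)
if value == height:
    n *= 39 < w
    n = m % height
else:
    w -= n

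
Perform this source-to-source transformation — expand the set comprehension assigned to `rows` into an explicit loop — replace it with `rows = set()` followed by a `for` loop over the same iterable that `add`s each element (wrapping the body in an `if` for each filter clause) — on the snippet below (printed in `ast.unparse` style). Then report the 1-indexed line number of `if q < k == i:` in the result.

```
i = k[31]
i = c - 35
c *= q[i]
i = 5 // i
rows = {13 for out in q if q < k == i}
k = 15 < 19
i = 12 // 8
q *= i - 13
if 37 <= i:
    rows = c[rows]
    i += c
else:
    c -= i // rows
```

7

Transformed code:
i = k[31]
i = c - 35
c *= q[i]
i = 5 // i
rows = set()
for out in q:
    if q < k == i:
        rows.add(13)
k = 15 < 19
i = 12 // 8
q *= i - 13
if 37 <= i:
    rows = c[rows]
    i += c
else:
    c -= i // rows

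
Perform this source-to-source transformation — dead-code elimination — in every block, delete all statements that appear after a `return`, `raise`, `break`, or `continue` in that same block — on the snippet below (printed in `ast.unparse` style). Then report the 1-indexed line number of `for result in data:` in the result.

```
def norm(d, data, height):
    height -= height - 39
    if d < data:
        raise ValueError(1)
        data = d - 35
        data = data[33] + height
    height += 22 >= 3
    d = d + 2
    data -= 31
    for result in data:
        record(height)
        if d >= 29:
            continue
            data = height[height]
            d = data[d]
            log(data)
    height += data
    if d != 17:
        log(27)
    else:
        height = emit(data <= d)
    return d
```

Transformed code:
def norm(d, data, height):
    height -= height - 39
    if d < data:
        raise ValueError(1)
    height += 22 >= 3
    d = d + 2
    data -= 31
    for result in data:
        record(height)
        if d >= 29:
            continue
    height += data
    if d != 17:
        log(27)
    else:
        height = emit(data <= d)
    return d

8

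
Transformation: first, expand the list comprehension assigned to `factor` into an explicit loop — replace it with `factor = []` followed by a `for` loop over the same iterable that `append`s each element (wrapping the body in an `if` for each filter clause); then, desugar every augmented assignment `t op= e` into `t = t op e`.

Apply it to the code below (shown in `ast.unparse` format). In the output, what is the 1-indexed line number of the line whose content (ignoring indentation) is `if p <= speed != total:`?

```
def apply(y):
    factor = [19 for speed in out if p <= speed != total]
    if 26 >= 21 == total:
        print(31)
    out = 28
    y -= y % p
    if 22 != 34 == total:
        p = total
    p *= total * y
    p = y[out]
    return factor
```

4

Transformed code:
def apply(y):
    factor = []
    for speed in out:
        if p <= speed != total:
            factor.append(19)
    if 26 >= 21 == total:
        print(31)
    out = 28
    y = y - y % p
    if 22 != 34 == total:
        p = total
    p = p * (total * y)
    p = y[out]
    return factor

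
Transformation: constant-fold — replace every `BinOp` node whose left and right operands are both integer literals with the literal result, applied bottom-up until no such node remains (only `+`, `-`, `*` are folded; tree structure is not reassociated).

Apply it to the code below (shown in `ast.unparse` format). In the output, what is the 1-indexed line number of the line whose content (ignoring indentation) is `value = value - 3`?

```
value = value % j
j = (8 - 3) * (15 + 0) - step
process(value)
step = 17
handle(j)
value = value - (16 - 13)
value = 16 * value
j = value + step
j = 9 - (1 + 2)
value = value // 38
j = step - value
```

Transformed code:
value = value % j
j = 75 - step
process(value)
step = 17
handle(j)
value = value - 3
value = 16 * value
j = value + step
j = 6
value = value // 38
j = step - value

6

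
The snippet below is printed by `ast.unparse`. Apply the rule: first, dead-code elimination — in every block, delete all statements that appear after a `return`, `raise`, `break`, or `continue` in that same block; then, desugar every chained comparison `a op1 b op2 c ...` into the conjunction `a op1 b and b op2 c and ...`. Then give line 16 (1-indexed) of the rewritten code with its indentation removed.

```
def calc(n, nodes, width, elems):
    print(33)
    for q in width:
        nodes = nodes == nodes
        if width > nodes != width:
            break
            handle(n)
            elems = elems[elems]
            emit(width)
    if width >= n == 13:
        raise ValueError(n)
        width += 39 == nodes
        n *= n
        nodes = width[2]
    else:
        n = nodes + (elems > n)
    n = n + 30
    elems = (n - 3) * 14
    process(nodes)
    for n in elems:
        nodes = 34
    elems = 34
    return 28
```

elems = 34

Transformed code:
def calc(n, nodes, width, elems):
    print(33)
    for q in width:
        nodes = nodes == nodes
        if width > nodes and nodes != width:
            break
    if width >= n and n == 13:
        raise ValueError(n)
    else:
        n = nodes + (elems > n)
    n = n + 30
    elems = (n - 3) * 14
    process(nodes)
    for n in elems:
        nodes = 34
    elems = 34
    return 28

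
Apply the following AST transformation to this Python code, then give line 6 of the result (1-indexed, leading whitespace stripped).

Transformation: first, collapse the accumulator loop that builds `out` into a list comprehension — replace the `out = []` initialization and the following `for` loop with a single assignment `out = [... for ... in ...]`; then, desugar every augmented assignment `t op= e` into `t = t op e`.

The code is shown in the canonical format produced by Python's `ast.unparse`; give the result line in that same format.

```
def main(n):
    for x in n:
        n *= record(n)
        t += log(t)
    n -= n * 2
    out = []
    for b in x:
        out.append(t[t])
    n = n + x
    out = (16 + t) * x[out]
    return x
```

Transformed code:
def main(n):
    for x in n:
        n = n * record(n)
        t = t + log(t)
    n = n - n * 2
    out = [t[t] for b in x]
    n = n + x
    out = (16 + t) * x[out]
    return x

out = [t[t] for b in x]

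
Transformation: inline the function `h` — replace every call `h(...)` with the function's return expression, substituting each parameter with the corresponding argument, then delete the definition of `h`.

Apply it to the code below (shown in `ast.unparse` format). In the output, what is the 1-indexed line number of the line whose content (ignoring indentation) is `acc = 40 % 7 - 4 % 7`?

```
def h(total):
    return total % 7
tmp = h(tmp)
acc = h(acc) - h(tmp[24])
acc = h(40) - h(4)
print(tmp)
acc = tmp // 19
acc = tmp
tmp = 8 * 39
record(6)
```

3

Transformed code:
tmp = tmp % 7
acc = acc % 7 - tmp[24] % 7
acc = 40 % 7 - 4 % 7
print(tmp)
acc = tmp // 19
acc = tmp
tmp = 8 * 39
record(6)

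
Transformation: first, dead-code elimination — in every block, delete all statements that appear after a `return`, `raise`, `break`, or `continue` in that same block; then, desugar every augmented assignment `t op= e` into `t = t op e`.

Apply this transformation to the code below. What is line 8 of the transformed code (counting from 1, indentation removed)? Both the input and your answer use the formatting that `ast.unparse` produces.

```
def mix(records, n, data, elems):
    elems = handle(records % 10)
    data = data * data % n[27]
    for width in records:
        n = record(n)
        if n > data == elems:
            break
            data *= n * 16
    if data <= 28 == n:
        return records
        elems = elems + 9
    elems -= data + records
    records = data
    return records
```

if data <= 28 == n:

Transformed code:
def mix(records, n, data, elems):
    elems = handle(records % 10)
    data = data * data % n[27]
    for width in records:
        n = record(n)
        if n > data == elems:
            break
    if data <= 28 == n:
        return records
    elems = elems - (data + records)
    records = data
    return records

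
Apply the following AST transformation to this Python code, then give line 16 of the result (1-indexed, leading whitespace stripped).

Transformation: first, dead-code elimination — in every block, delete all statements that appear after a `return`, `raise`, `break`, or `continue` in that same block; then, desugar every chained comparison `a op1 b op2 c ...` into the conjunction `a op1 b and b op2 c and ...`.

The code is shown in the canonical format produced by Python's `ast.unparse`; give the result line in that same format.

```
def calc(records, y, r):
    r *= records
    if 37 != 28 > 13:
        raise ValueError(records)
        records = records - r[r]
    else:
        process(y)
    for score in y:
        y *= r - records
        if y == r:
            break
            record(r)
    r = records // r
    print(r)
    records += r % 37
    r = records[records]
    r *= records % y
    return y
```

return y

Transformed code:
def calc(records, y, r):
    r *= records
    if 37 != 28 and 28 > 13:
        raise ValueError(records)
    else:
        process(y)
    for score in y:
        y *= r - records
        if y == r:
            break
    r = records // r
    print(r)
    records += r % 37
    r = records[records]
    r *= records % y
    return y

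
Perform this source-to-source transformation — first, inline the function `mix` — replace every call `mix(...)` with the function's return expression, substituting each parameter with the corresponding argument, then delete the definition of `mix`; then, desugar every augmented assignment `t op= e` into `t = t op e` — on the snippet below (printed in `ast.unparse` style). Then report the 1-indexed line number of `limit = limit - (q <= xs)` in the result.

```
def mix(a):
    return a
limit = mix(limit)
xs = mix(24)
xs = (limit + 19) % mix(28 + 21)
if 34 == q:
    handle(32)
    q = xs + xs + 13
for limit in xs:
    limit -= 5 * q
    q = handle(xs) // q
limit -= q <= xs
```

10

Transformed code:
limit = limit
xs = 24
xs = (limit + 19) % (28 + 21)
if 34 == q:
    handle(32)
    q = xs + xs + 13
for limit in xs:
    limit = limit - 5 * q
    q = handle(xs) // q
limit = limit - (q <= xs)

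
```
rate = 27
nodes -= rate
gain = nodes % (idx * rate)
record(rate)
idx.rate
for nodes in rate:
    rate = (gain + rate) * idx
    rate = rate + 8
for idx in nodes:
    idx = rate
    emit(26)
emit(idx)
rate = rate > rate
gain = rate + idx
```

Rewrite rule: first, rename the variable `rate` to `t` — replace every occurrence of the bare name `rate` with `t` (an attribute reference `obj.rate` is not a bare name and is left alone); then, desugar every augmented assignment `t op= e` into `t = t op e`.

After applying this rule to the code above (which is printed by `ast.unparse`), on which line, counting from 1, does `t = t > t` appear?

Transformed code:
t = 27
nodes = nodes - t
gain = nodes % (idx * t)
record(t)
idx.rate
for nodes in t:
    t = (gain + t) * idx
    t = t + 8
for idx in nodes:
    idx = t
    emit(26)
emit(idx)
t = t > t
gain = t + idx

13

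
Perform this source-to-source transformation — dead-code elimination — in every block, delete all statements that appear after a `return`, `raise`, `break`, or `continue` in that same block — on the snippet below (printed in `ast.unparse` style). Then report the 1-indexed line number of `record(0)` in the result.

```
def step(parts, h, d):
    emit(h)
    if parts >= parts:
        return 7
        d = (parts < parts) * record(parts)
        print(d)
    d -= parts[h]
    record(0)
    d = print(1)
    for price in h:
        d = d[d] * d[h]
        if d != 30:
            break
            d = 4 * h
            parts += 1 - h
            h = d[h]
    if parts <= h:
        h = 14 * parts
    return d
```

6

Transformed code:
def step(parts, h, d):
    emit(h)
    if parts >= parts:
        return 7
    d -= parts[h]
    record(0)
    d = print(1)
    for price in h:
        d = d[d] * d[h]
        if d != 30:
            break
    if parts <= h:
        h = 14 * parts
    return d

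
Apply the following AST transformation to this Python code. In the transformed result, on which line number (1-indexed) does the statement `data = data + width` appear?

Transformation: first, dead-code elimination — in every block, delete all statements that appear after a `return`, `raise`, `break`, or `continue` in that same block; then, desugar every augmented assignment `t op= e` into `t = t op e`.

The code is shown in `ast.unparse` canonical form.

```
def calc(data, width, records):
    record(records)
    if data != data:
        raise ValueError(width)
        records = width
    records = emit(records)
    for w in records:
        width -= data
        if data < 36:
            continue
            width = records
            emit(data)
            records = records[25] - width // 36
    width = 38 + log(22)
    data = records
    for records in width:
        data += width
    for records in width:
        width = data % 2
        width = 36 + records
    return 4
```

13

Transformed code:
def calc(data, width, records):
    record(records)
    if data != data:
        raise ValueError(width)
    records = emit(records)
    for w in records:
        width = width - data
        if data < 36:
            continue
    width = 38 + log(22)
    data = records
    for records in width:
        data = data + width
    for records in width:
        width = data % 2
        width = 36 + records
    return 4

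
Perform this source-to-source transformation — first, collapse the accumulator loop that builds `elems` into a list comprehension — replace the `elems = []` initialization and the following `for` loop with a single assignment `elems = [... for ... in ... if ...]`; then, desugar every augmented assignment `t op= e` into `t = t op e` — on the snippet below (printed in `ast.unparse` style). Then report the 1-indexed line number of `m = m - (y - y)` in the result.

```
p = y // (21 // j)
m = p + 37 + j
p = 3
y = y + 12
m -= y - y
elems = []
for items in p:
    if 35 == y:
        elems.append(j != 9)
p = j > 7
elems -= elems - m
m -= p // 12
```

Transformed code:
p = y // (21 // j)
m = p + 37 + j
p = 3
y = y + 12
m = m - (y - y)
elems = [j != 9 for items in p if 35 == y]
p = j > 7
elems = elems - (elems - m)
m = m - p // 12

5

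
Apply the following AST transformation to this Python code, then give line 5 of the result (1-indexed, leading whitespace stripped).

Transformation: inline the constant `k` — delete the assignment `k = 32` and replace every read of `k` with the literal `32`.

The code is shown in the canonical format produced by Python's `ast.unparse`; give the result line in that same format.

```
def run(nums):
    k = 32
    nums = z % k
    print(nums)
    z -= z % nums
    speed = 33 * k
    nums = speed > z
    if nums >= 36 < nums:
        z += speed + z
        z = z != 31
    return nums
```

speed = 33 * 32

Transformed code:
def run(nums):
    nums = z % 32
    print(nums)
    z -= z % nums
    speed = 33 * 32
    nums = speed > z
    if nums >= 36 < nums:
        z += speed + z
        z = z != 31
    return nums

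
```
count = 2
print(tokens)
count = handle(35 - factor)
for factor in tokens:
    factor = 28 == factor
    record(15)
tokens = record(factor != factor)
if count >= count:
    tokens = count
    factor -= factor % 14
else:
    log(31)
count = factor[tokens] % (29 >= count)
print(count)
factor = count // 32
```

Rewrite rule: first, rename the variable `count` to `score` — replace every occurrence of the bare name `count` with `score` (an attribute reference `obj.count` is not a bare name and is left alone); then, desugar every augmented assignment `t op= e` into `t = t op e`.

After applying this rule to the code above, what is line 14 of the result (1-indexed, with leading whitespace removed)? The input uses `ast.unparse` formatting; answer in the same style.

Transformed code:
score = 2
print(tokens)
score = handle(35 - factor)
for factor in tokens:
    factor = 28 == factor
    record(15)
tokens = record(factor != factor)
if score >= score:
    tokens = score
    factor = factor - factor % 14
else:
    log(31)
score = factor[tokens] % (29 >= score)
print(score)
factor = score // 32

print(score)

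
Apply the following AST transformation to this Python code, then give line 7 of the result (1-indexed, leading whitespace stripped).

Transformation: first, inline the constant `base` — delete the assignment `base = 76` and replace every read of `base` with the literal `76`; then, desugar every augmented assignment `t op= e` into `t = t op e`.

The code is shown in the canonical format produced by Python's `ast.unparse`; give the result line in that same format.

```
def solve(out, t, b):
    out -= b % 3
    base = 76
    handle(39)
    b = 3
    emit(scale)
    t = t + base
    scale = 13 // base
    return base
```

scale = 13 // 76

Transformed code:
def solve(out, t, b):
    out = out - b % 3
    handle(39)
    b = 3
    emit(scale)
    t = t + 76
    scale = 13 // 76
    return 76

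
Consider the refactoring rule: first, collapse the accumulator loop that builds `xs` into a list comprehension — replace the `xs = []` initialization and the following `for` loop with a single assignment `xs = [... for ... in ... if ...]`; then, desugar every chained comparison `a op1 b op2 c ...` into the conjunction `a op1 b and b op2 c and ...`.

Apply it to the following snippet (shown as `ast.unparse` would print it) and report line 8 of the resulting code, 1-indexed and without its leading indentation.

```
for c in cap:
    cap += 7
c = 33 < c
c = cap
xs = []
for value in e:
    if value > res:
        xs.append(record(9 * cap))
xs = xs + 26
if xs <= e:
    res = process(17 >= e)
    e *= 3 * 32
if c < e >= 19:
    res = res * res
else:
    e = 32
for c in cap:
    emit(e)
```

Transformed code:
for c in cap:
    cap += 7
c = 33 < c
c = cap
xs = [record(9 * cap) for value in e if value > res]
xs = xs + 26
if xs <= e:
    res = process(17 >= e)
    e *= 3 * 32
if c < e and e >= 19:
    res = res * res
else:
    e = 32
for c in cap:
    emit(e)

res = process(17 >= e)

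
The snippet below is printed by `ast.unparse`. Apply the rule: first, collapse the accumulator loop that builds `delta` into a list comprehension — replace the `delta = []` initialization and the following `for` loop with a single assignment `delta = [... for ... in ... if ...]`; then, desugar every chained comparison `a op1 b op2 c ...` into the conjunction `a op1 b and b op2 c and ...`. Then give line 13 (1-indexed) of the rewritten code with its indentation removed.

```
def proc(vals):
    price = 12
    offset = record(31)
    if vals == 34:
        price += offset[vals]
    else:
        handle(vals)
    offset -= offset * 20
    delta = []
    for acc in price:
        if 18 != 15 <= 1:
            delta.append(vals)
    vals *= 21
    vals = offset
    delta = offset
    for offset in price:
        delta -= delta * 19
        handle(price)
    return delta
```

for offset in price:

Transformed code:
def proc(vals):
    price = 12
    offset = record(31)
    if vals == 34:
        price += offset[vals]
    else:
        handle(vals)
    offset -= offset * 20
    delta = [vals for acc in price if 18 != 15 and 15 <= 1]
    vals *= 21
    vals = offset
    delta = offset
    for offset in price:
        delta -= delta * 19
        handle(price)
    return delta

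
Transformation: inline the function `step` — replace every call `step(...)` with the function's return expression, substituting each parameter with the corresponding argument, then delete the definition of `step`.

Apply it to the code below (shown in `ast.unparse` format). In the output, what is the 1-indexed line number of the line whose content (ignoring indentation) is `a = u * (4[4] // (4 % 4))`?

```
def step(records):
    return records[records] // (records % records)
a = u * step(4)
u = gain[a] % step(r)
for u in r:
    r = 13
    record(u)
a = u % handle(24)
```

Transformed code:
a = u * (4[4] // (4 % 4))
u = gain[a] % (r[r] // (r % r))
for u in r:
    r = 13
    record(u)
a = u % handle(24)

1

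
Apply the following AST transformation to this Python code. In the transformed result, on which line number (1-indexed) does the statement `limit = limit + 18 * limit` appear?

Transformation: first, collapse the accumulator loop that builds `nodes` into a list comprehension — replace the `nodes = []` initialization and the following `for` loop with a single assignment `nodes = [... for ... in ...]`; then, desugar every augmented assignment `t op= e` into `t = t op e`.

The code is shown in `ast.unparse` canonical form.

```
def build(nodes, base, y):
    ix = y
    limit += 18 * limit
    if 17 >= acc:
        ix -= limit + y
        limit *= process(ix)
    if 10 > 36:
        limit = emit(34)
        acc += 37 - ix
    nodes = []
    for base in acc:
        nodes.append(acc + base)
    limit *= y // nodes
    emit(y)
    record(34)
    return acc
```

Transformed code:
def build(nodes, base, y):
    ix = y
    limit = limit + 18 * limit
    if 17 >= acc:
        ix = ix - (limit + y)
        limit = limit * process(ix)
    if 10 > 36:
        limit = emit(34)
        acc = acc + (37 - ix)
    nodes = [acc + base for base in acc]
    limit = limit * (y // nodes)
    emit(y)
    record(34)
    return acc

3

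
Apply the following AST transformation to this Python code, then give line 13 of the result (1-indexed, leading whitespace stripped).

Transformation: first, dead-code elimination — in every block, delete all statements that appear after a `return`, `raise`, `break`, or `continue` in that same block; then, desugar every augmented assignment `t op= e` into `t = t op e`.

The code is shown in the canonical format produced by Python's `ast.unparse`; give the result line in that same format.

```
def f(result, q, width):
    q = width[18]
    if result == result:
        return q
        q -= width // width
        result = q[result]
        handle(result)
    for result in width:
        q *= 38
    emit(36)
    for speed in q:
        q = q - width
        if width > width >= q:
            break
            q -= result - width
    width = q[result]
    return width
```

Transformed code:
def f(result, q, width):
    q = width[18]
    if result == result:
        return q
    for result in width:
        q = q * 38
    emit(36)
    for speed in q:
        q = q - width
        if width > width >= q:
            break
    width = q[result]
    return width

return width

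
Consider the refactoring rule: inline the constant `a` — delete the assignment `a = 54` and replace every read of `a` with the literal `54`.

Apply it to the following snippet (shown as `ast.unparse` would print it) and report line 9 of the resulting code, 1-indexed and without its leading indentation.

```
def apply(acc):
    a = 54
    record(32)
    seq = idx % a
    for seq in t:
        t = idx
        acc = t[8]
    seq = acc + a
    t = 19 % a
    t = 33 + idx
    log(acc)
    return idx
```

Transformed code:
def apply(acc):
    record(32)
    seq = idx % 54
    for seq in t:
        t = idx
        acc = t[8]
    seq = acc + 54
    t = 19 % 54
    t = 33 + idx
    log(acc)
    return idx

t = 33 + idx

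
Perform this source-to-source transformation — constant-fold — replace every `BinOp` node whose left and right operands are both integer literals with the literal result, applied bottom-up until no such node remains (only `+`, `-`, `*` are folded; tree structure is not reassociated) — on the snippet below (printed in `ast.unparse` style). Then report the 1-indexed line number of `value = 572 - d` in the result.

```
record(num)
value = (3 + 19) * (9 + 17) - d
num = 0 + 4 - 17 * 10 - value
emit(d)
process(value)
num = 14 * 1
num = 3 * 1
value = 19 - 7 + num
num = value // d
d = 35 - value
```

2

Transformed code:
record(num)
value = 572 - d
num = -166 - value
emit(d)
process(value)
num = 14
num = 3
value = 12 + num
num = value // d
d = 35 - value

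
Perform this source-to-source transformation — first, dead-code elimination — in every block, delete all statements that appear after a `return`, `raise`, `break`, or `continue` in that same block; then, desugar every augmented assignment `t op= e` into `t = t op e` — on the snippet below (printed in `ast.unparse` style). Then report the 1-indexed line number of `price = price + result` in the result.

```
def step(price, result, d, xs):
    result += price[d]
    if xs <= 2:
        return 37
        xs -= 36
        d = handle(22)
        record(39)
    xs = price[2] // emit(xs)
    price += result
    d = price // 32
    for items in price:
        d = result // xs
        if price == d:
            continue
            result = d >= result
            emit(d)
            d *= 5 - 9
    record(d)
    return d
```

6

Transformed code:
def step(price, result, d, xs):
    result = result + price[d]
    if xs <= 2:
        return 37
    xs = price[2] // emit(xs)
    price = price + result
    d = price // 32
    for items in price:
        d = result // xs
        if price == d:
            continue
    record(d)
    return d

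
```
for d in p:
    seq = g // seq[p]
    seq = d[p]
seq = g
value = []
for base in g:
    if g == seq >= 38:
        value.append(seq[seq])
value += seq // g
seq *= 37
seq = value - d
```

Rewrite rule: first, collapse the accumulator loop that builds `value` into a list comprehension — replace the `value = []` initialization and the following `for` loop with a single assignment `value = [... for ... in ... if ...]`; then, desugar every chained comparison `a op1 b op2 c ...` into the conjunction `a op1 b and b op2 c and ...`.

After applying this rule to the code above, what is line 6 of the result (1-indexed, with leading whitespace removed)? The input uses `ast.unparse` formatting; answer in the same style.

value += seq // g

Transformed code:
for d in p:
    seq = g // seq[p]
    seq = d[p]
seq = g
value = [seq[seq] for base in g if g == seq and seq >= 38]
value += seq // g
seq *= 37
seq = value - d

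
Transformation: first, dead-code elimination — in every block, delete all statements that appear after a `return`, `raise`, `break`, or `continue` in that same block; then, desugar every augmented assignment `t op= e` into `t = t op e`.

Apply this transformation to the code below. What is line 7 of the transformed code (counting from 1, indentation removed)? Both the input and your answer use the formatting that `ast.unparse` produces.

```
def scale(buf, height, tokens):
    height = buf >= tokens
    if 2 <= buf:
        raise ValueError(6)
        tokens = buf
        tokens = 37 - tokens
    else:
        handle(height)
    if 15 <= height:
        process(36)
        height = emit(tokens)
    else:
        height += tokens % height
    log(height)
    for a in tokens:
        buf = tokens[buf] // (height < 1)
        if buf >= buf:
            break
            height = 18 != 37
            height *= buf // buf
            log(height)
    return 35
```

Transformed code:
def scale(buf, height, tokens):
    height = buf >= tokens
    if 2 <= buf:
        raise ValueError(6)
    else:
        handle(height)
    if 15 <= height:
        process(36)
        height = emit(tokens)
    else:
        height = height + tokens % height
    log(height)
    for a in tokens:
        buf = tokens[buf] // (height < 1)
        if buf >= buf:
            break
    return 35

if 15 <= height:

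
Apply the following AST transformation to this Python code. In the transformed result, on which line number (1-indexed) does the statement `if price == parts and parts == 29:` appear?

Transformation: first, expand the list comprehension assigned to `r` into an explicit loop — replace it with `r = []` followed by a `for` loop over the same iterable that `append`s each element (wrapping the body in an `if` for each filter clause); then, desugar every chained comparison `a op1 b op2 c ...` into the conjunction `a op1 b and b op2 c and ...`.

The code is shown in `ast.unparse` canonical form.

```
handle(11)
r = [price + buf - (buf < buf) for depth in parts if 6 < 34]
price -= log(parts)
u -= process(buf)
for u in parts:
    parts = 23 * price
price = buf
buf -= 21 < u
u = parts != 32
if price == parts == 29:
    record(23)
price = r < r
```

Transformed code:
handle(11)
r = []
for depth in parts:
    if 6 < 34:
        r.append(price + buf - (buf < buf))
price -= log(parts)
u -= process(buf)
for u in parts:
    parts = 23 * price
price = buf
buf -= 21 < u
u = parts != 32
if price == parts and parts == 29:
    record(23)
price = r < r

13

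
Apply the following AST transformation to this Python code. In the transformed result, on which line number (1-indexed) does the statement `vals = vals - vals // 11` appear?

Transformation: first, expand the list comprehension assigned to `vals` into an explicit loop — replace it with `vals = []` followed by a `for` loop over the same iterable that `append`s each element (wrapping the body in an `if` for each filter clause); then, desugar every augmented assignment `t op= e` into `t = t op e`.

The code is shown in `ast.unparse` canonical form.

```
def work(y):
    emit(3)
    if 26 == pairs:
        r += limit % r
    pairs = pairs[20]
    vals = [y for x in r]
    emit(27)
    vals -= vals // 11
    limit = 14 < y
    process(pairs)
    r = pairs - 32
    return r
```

10

Transformed code:
def work(y):
    emit(3)
    if 26 == pairs:
        r = r + limit % r
    pairs = pairs[20]
    vals = []
    for x in r:
        vals.append(y)
    emit(27)
    vals = vals - vals // 11
    limit = 14 < y
    process(pairs)
    r = pairs - 32
    return r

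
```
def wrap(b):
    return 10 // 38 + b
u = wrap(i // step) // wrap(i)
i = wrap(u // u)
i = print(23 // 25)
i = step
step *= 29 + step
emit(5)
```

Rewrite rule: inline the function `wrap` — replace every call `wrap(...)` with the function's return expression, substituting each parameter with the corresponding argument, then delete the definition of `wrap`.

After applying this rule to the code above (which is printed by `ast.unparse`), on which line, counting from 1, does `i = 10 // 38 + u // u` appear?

2

Transformed code:
u = (10 // 38 + i // step) // (10 // 38 + i)
i = 10 // 38 + u // u
i = print(23 // 25)
i = step
step *= 29 + step
emit(5)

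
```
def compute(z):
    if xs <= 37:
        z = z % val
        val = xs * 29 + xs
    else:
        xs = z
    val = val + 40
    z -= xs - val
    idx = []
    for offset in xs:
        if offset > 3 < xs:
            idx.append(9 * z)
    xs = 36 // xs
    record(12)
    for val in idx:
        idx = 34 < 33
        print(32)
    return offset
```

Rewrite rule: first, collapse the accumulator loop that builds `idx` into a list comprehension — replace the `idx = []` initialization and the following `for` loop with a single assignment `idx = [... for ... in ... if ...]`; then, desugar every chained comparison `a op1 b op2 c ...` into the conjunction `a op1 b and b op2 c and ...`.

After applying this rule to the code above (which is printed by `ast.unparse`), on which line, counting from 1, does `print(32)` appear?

14

Transformed code:
def compute(z):
    if xs <= 37:
        z = z % val
        val = xs * 29 + xs
    else:
        xs = z
    val = val + 40
    z -= xs - val
    idx = [9 * z for offset in xs if offset > 3 and 3 < xs]
    xs = 36 // xs
    record(12)
    for val in idx:
        idx = 34 < 33
        print(32)
    return offset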